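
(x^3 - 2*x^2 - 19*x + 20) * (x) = x^4 - 2*x^3 - 19*x^2 + 20*x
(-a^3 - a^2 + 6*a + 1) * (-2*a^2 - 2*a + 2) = 2*a^5 + 4*a^4 - 12*a^3 - 16*a^2 + 10*a + 2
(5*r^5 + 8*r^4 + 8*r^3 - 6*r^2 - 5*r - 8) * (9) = 45*r^5 + 72*r^4 + 72*r^3 - 54*r^2 - 45*r - 72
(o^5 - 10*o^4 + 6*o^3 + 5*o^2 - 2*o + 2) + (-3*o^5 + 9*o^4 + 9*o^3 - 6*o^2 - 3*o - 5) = -2*o^5 - o^4 + 15*o^3 - o^2 - 5*o - 3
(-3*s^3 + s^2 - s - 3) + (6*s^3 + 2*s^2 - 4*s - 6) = 3*s^3 + 3*s^2 - 5*s - 9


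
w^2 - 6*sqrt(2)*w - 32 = (w - 8*sqrt(2))*(w + 2*sqrt(2))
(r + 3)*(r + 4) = r^2 + 7*r + 12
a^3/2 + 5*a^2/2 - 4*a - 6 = (a/2 + 1/2)*(a - 2)*(a + 6)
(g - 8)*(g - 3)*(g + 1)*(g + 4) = g^4 - 6*g^3 - 27*g^2 + 76*g + 96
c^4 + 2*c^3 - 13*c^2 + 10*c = c*(c - 2)*(c - 1)*(c + 5)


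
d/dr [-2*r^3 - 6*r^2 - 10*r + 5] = -6*r^2 - 12*r - 10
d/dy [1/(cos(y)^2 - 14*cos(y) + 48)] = 2*(cos(y) - 7)*sin(y)/(cos(y)^2 - 14*cos(y) + 48)^2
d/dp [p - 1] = 1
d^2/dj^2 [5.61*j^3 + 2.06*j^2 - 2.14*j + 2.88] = 33.66*j + 4.12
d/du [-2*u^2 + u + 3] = 1 - 4*u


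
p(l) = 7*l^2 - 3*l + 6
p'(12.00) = 165.00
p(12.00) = 978.00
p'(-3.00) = -45.00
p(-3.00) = 78.00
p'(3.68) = 48.52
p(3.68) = 89.76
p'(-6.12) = -88.68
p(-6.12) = 286.54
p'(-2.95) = -44.30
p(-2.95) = 75.77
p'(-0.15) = -5.10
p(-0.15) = 6.61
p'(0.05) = -2.30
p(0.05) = 5.87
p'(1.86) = 23.04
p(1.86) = 24.64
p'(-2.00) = -31.00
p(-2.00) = 40.00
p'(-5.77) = -83.78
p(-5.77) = 256.36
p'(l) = 14*l - 3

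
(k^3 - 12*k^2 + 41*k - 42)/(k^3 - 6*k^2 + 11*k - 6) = (k - 7)/(k - 1)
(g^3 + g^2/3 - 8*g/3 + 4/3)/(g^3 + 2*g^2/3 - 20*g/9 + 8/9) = 3*(g - 1)/(3*g - 2)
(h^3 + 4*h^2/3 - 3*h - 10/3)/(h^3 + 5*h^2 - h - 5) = (3*h^2 + h - 10)/(3*(h^2 + 4*h - 5))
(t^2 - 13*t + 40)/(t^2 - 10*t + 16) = (t - 5)/(t - 2)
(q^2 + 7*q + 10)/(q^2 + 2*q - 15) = (q + 2)/(q - 3)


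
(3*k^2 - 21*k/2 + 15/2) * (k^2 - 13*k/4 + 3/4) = 3*k^4 - 81*k^3/4 + 351*k^2/8 - 129*k/4 + 45/8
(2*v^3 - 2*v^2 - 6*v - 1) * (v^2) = 2*v^5 - 2*v^4 - 6*v^3 - v^2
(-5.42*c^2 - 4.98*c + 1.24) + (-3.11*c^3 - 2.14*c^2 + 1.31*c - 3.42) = -3.11*c^3 - 7.56*c^2 - 3.67*c - 2.18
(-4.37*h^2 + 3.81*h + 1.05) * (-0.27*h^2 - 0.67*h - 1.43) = 1.1799*h^4 + 1.8992*h^3 + 3.4129*h^2 - 6.1518*h - 1.5015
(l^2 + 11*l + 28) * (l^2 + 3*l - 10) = l^4 + 14*l^3 + 51*l^2 - 26*l - 280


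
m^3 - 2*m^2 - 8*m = m*(m - 4)*(m + 2)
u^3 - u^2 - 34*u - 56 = (u - 7)*(u + 2)*(u + 4)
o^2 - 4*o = o*(o - 4)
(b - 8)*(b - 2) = b^2 - 10*b + 16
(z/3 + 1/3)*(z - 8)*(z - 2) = z^3/3 - 3*z^2 + 2*z + 16/3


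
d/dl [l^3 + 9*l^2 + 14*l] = 3*l^2 + 18*l + 14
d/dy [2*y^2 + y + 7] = 4*y + 1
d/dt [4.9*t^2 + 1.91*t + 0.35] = 9.8*t + 1.91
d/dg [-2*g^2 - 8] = -4*g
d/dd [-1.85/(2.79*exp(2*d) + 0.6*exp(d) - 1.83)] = (10.323*exp(d) + 1.11)*exp(d)/(2.79*exp(2*d) + 0.6*exp(d) - 1.83)^2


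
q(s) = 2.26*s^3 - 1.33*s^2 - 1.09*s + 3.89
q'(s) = 6.78*s^2 - 2.66*s - 1.09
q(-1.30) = -1.91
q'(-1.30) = 13.83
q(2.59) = 31.41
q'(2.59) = 37.50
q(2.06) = 15.76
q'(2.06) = 22.20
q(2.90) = 44.66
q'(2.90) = 48.22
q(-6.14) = -562.69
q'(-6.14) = 270.85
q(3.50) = 80.68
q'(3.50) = 72.66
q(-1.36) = -2.77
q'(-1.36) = 15.07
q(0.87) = 3.42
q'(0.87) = 1.73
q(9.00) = 1533.89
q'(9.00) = 524.15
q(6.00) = 437.63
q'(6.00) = 227.03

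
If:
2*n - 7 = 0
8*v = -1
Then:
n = 7/2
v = -1/8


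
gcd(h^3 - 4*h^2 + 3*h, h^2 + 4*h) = h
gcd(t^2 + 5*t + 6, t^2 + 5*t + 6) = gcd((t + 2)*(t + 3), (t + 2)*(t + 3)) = t^2 + 5*t + 6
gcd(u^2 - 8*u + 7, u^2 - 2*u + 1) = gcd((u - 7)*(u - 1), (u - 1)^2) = u - 1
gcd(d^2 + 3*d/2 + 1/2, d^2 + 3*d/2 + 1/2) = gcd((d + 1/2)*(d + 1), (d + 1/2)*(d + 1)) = d^2 + 3*d/2 + 1/2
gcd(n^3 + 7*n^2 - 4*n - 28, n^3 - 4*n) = n^2 - 4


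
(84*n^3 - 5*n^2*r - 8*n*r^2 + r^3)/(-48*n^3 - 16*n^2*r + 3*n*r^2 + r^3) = (-7*n + r)/(4*n + r)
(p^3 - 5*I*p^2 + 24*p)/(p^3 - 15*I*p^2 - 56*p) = (p + 3*I)/(p - 7*I)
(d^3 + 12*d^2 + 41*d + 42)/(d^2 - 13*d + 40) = (d^3 + 12*d^2 + 41*d + 42)/(d^2 - 13*d + 40)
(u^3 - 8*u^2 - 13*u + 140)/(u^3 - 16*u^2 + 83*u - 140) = (u + 4)/(u - 4)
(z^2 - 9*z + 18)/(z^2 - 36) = (z - 3)/(z + 6)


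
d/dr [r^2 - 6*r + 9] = 2*r - 6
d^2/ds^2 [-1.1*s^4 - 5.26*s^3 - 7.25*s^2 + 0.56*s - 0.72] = -13.2*s^2 - 31.56*s - 14.5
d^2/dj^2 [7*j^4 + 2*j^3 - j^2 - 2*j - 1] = 84*j^2 + 12*j - 2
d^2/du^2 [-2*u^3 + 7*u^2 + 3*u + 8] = 14 - 12*u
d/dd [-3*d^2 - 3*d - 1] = -6*d - 3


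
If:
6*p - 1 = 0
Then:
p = 1/6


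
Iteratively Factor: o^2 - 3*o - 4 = (o - 4)*(o + 1)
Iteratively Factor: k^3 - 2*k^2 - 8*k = (k + 2)*(k^2 - 4*k) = k*(k + 2)*(k - 4)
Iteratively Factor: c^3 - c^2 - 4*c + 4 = (c - 1)*(c^2 - 4) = (c - 2)*(c - 1)*(c + 2)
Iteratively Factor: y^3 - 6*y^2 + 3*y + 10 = (y - 5)*(y^2 - y - 2) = (y - 5)*(y + 1)*(y - 2)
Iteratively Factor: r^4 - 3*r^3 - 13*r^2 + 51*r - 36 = (r - 1)*(r^3 - 2*r^2 - 15*r + 36) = (r - 3)*(r - 1)*(r^2 + r - 12) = (r - 3)*(r - 1)*(r + 4)*(r - 3)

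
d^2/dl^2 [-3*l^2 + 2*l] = -6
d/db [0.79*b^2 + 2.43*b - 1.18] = 1.58*b + 2.43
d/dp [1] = 0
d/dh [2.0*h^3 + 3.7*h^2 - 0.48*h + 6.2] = 6.0*h^2 + 7.4*h - 0.48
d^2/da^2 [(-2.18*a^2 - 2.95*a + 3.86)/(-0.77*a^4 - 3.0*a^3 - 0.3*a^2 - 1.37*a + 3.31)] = (7.755132*a^8 + 51.20346*a^7 + 101.49296*a^6 - 131.705484*a^5 - 356.082426*a^4 + 356.055284*a^3 + 149.182656*a^2 - 221.92146*a + 52.367698)/(0.456533*a^12 + 5.3361*a^11 + 21.32361*a^10 + 33.594819*a^9 + 21.408603*a^8 - 6.17777999999999*a^7 - 82.197021*a^6 - 21.562314*a^5 - 55.520499*a^4 + 93.013793*a^3 - 8.777127*a^2 + 45.029571*a - 36.264691)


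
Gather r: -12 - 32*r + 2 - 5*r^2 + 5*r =-5*r^2 - 27*r - 10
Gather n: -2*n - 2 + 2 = -2*n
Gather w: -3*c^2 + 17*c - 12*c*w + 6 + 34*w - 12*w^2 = -3*c^2 + 17*c - 12*w^2 + w*(34 - 12*c) + 6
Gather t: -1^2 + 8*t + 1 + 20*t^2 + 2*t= 20*t^2 + 10*t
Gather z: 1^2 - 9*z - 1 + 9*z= 0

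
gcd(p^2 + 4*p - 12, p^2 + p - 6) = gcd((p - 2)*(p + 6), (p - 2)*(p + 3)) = p - 2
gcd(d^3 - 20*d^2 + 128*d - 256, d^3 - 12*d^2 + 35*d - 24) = d - 8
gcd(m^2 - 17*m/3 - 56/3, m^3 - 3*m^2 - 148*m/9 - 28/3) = m + 7/3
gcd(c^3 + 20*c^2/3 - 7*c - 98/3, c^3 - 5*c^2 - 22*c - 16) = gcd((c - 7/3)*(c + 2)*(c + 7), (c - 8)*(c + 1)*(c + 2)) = c + 2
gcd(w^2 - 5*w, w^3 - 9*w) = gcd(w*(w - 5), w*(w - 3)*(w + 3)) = w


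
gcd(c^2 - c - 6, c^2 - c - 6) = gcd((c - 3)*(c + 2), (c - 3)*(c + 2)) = c^2 - c - 6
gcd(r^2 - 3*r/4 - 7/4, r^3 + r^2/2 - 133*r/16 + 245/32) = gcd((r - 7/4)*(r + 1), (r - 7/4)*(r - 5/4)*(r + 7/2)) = r - 7/4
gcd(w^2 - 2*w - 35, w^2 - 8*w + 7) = w - 7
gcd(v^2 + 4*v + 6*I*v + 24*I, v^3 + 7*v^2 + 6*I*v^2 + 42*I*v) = v + 6*I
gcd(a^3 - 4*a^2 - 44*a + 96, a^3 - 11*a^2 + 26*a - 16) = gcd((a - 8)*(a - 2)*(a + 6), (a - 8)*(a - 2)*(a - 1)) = a^2 - 10*a + 16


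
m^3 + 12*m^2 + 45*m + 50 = (m + 2)*(m + 5)^2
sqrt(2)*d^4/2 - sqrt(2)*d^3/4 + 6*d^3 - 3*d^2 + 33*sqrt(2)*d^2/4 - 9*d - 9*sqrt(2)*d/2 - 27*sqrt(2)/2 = (d - 3/2)*(d + 3*sqrt(2))^2*(sqrt(2)*d/2 + sqrt(2)/2)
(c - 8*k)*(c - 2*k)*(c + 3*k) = c^3 - 7*c^2*k - 14*c*k^2 + 48*k^3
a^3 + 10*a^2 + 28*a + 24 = (a + 2)^2*(a + 6)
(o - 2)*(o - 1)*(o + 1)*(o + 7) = o^4 + 5*o^3 - 15*o^2 - 5*o + 14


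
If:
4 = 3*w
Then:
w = 4/3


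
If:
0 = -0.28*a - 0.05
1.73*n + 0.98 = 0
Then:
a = -0.18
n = -0.57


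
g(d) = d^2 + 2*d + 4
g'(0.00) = 2.00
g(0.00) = 4.00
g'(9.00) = 20.00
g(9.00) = 103.00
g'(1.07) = 4.14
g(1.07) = 7.28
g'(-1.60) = -1.20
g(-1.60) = 3.36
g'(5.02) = 12.04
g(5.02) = 39.24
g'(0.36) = 2.72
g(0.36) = 4.85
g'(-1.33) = -0.66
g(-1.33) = 3.11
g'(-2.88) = -3.76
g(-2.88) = 6.53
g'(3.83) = 9.66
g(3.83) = 26.33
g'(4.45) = 10.90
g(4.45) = 32.70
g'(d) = 2*d + 2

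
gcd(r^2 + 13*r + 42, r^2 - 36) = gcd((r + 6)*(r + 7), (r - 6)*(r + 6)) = r + 6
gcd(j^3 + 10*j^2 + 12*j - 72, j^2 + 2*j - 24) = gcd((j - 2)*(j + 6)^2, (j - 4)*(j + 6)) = j + 6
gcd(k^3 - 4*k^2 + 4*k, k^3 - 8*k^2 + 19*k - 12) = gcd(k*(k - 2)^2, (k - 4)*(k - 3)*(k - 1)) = 1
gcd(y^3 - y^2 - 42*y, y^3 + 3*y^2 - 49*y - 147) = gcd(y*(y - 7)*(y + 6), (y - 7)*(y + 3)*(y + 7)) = y - 7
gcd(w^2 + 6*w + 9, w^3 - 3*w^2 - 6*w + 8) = 1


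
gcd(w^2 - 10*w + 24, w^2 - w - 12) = w - 4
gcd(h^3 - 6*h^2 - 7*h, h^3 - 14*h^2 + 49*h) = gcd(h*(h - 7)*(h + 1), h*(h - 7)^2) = h^2 - 7*h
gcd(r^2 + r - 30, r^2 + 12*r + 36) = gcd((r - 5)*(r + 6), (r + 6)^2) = r + 6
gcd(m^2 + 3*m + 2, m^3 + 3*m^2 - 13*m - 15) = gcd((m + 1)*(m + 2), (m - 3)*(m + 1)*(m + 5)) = m + 1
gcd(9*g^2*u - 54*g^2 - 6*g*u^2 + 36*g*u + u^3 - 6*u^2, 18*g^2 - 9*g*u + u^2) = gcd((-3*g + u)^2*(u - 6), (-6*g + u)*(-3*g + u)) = -3*g + u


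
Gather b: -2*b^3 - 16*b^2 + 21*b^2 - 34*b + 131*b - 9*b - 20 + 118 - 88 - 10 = -2*b^3 + 5*b^2 + 88*b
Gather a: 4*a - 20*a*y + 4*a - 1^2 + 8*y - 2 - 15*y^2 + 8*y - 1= a*(8 - 20*y) - 15*y^2 + 16*y - 4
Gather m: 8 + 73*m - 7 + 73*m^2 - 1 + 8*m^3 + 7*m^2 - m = 8*m^3 + 80*m^2 + 72*m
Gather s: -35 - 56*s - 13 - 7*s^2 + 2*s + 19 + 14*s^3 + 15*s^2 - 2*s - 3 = 14*s^3 + 8*s^2 - 56*s - 32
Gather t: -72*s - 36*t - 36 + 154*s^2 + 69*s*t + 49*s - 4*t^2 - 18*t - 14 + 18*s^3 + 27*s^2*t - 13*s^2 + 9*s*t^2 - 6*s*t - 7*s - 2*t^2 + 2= 18*s^3 + 141*s^2 - 30*s + t^2*(9*s - 6) + t*(27*s^2 + 63*s - 54) - 48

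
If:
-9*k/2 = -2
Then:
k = 4/9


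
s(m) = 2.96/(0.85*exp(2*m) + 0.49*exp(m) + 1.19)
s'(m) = 2.96*(-1.7*exp(2*m) - 0.49*exp(m))/(0.85*exp(2*m) + 0.49*exp(m) + 1.19)^2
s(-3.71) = 2.46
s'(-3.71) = -0.03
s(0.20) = 0.97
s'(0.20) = -0.99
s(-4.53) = 2.48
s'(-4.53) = -0.01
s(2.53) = 0.02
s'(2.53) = -0.04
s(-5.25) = 2.48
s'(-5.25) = -0.01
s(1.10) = 0.29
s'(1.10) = -0.47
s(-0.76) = 1.84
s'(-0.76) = -0.69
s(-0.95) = 1.96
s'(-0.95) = -0.58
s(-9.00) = 2.49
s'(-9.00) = 0.00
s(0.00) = 1.17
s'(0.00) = -1.01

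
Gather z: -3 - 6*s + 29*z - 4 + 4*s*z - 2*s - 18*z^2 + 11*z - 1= -8*s - 18*z^2 + z*(4*s + 40) - 8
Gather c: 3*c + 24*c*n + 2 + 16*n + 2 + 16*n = c*(24*n + 3) + 32*n + 4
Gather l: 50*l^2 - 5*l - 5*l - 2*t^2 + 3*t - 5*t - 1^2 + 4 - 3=50*l^2 - 10*l - 2*t^2 - 2*t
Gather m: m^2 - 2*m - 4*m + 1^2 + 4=m^2 - 6*m + 5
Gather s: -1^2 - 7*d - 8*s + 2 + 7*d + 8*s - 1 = 0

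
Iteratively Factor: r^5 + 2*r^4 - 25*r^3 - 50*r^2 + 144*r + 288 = (r + 3)*(r^4 - r^3 - 22*r^2 + 16*r + 96) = (r + 2)*(r + 3)*(r^3 - 3*r^2 - 16*r + 48) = (r - 3)*(r + 2)*(r + 3)*(r^2 - 16) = (r - 4)*(r - 3)*(r + 2)*(r + 3)*(r + 4)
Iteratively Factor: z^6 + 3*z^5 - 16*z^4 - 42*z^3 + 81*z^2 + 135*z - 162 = (z - 1)*(z^5 + 4*z^4 - 12*z^3 - 54*z^2 + 27*z + 162) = (z - 1)*(z + 3)*(z^4 + z^3 - 15*z^2 - 9*z + 54) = (z - 2)*(z - 1)*(z + 3)*(z^3 + 3*z^2 - 9*z - 27) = (z - 2)*(z - 1)*(z + 3)^2*(z^2 - 9) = (z - 3)*(z - 2)*(z - 1)*(z + 3)^2*(z + 3)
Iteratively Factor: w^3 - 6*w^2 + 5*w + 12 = (w + 1)*(w^2 - 7*w + 12) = (w - 3)*(w + 1)*(w - 4)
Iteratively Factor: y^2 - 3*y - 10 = (y - 5)*(y + 2)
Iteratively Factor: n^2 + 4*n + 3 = (n + 1)*(n + 3)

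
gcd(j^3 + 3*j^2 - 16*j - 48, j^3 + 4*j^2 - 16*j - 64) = j^2 - 16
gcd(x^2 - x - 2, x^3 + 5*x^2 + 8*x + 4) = x + 1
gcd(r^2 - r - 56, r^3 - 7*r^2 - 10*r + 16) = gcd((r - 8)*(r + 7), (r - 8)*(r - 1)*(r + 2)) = r - 8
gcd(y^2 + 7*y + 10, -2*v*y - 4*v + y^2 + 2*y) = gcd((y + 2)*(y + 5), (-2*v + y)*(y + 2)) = y + 2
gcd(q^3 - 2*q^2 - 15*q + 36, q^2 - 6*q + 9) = q^2 - 6*q + 9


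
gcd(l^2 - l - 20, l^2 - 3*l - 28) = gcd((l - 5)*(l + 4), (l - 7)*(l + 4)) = l + 4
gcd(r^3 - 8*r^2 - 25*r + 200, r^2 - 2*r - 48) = r - 8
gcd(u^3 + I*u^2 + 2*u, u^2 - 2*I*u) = u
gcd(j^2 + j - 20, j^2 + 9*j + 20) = j + 5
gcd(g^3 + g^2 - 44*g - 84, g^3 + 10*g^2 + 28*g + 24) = g^2 + 8*g + 12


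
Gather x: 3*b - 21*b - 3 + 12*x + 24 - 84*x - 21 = -18*b - 72*x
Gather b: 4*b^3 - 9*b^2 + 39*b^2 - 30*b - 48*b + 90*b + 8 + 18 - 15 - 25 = 4*b^3 + 30*b^2 + 12*b - 14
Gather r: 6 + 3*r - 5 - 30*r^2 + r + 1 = -30*r^2 + 4*r + 2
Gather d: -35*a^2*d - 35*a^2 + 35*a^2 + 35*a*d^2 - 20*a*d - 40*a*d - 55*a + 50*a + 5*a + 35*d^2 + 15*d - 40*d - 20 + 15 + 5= d^2*(35*a + 35) + d*(-35*a^2 - 60*a - 25)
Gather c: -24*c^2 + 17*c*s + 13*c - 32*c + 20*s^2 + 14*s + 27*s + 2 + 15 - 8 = -24*c^2 + c*(17*s - 19) + 20*s^2 + 41*s + 9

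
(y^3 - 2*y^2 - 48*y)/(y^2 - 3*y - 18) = y*(-y^2 + 2*y + 48)/(-y^2 + 3*y + 18)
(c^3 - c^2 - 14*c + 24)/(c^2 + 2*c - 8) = c - 3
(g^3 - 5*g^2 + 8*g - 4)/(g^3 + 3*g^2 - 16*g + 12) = (g - 2)/(g + 6)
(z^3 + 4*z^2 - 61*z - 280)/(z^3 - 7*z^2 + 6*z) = (z^3 + 4*z^2 - 61*z - 280)/(z*(z^2 - 7*z + 6))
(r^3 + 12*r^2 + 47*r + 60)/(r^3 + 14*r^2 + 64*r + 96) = (r^2 + 8*r + 15)/(r^2 + 10*r + 24)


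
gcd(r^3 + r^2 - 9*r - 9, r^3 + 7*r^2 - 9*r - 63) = r^2 - 9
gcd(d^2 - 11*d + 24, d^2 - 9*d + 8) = d - 8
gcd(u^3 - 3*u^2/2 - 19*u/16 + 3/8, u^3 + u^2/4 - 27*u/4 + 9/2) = u - 2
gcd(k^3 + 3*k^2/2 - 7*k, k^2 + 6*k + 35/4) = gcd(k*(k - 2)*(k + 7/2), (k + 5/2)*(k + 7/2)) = k + 7/2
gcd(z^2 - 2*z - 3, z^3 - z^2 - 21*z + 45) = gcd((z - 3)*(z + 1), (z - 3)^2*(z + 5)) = z - 3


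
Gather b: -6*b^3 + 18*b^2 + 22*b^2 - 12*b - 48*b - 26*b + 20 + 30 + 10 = -6*b^3 + 40*b^2 - 86*b + 60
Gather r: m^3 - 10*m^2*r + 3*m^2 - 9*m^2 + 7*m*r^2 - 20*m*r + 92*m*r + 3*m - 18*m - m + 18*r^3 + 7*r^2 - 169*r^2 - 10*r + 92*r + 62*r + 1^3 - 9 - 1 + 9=m^3 - 6*m^2 - 16*m + 18*r^3 + r^2*(7*m - 162) + r*(-10*m^2 + 72*m + 144)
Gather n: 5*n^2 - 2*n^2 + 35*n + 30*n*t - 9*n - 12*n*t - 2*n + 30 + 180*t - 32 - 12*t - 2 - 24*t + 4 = 3*n^2 + n*(18*t + 24) + 144*t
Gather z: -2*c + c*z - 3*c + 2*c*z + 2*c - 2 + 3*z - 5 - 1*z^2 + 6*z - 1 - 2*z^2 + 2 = -3*c - 3*z^2 + z*(3*c + 9) - 6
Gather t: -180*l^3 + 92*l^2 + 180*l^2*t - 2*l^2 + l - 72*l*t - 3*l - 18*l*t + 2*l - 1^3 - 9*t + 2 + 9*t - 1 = -180*l^3 + 90*l^2 + t*(180*l^2 - 90*l)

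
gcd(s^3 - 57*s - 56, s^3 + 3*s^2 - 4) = 1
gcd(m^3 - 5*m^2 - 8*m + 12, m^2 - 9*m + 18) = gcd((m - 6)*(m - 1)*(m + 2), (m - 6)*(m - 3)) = m - 6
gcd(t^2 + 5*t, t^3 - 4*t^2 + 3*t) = t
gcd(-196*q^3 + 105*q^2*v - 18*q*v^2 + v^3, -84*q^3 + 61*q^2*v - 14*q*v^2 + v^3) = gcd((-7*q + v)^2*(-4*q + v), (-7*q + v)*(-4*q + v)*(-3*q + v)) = 28*q^2 - 11*q*v + v^2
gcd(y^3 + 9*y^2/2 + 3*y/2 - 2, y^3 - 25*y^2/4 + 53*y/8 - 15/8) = y - 1/2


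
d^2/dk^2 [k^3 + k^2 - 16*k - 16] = 6*k + 2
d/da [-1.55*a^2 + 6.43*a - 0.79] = 6.43 - 3.1*a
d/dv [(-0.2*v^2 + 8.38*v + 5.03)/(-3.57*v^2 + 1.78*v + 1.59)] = (29.5606*v^2 + 35.2782*v + 4.3708)/(12.7449*v^4 - 12.7092*v^3 - 8.1842*v^2 + 5.6604*v + 2.5281)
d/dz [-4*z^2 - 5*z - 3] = -8*z - 5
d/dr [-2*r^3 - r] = -6*r^2 - 1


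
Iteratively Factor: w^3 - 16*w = (w + 4)*(w^2 - 4*w) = (w - 4)*(w + 4)*(w)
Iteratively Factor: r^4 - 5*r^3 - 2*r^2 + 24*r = (r - 3)*(r^3 - 2*r^2 - 8*r) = (r - 3)*(r + 2)*(r^2 - 4*r) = (r - 4)*(r - 3)*(r + 2)*(r)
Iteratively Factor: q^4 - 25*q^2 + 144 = (q + 4)*(q^3 - 4*q^2 - 9*q + 36) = (q - 4)*(q + 4)*(q^2 - 9) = (q - 4)*(q - 3)*(q + 4)*(q + 3)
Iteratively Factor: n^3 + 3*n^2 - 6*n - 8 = (n + 1)*(n^2 + 2*n - 8) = (n + 1)*(n + 4)*(n - 2)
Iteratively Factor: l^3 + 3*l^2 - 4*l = (l - 1)*(l^2 + 4*l) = l*(l - 1)*(l + 4)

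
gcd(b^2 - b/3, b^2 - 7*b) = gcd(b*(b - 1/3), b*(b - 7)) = b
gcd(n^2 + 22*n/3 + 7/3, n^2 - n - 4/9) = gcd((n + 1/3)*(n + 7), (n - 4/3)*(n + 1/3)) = n + 1/3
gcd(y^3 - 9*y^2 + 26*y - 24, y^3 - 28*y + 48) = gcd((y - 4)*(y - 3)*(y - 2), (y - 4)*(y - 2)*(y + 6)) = y^2 - 6*y + 8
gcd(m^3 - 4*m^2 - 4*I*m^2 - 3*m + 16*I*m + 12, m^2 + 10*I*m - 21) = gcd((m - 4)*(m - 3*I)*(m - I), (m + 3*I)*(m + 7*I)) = 1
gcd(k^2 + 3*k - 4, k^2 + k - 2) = k - 1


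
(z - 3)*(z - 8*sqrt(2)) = z^2 - 8*sqrt(2)*z - 3*z + 24*sqrt(2)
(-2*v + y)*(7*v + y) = -14*v^2 + 5*v*y + y^2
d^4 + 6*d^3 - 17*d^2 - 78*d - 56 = (d - 4)*(d + 1)*(d + 2)*(d + 7)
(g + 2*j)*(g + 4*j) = g^2 + 6*g*j + 8*j^2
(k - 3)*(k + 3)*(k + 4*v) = k^3 + 4*k^2*v - 9*k - 36*v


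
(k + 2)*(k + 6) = k^2 + 8*k + 12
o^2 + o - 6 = (o - 2)*(o + 3)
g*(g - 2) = g^2 - 2*g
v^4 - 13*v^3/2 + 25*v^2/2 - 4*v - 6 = (v - 3)*(v - 2)^2*(v + 1/2)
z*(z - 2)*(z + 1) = z^3 - z^2 - 2*z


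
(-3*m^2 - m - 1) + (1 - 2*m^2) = -5*m^2 - m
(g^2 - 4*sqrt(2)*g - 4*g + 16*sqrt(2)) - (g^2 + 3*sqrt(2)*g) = -7*sqrt(2)*g - 4*g + 16*sqrt(2)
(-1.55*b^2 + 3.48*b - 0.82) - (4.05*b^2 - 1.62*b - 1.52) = -5.6*b^2 + 5.1*b + 0.7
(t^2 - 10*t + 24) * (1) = t^2 - 10*t + 24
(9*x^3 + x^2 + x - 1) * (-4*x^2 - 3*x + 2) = -36*x^5 - 31*x^4 + 11*x^3 + 3*x^2 + 5*x - 2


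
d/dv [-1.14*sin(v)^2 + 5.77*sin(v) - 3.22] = (5.77 - 2.28*sin(v))*cos(v)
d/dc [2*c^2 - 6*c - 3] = 4*c - 6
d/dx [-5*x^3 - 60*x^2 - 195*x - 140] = -15*x^2 - 120*x - 195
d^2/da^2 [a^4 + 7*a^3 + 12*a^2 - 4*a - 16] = 12*a^2 + 42*a + 24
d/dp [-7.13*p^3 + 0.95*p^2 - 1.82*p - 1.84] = -21.39*p^2 + 1.9*p - 1.82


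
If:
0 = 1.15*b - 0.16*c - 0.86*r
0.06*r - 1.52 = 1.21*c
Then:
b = 0.754725116780453*r - 0.174775422206252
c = 0.0495867768595041*r - 1.25619834710744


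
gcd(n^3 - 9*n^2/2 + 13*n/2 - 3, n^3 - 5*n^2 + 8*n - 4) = n^2 - 3*n + 2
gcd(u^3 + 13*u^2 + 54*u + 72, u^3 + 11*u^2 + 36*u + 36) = u^2 + 9*u + 18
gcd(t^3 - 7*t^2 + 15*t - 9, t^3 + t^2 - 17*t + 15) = t^2 - 4*t + 3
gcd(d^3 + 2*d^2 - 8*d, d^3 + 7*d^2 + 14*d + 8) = d + 4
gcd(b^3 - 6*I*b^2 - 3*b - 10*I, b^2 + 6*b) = 1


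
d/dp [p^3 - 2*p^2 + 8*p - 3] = 3*p^2 - 4*p + 8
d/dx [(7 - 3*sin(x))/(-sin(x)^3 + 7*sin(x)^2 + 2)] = (-6*sin(x)^3 + 42*sin(x)^2 - 98*sin(x) - 6)*cos(x)/(sin(x)^3 - 7*sin(x)^2 - 2)^2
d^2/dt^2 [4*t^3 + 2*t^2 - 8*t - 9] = 24*t + 4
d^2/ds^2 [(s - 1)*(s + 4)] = 2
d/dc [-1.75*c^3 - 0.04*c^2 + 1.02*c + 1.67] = -5.25*c^2 - 0.08*c + 1.02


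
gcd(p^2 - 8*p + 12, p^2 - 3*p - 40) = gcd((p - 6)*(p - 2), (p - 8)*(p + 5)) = 1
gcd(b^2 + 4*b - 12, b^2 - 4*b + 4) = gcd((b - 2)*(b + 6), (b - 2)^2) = b - 2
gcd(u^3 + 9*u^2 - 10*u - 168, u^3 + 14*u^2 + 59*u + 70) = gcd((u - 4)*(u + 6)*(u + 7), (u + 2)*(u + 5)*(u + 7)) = u + 7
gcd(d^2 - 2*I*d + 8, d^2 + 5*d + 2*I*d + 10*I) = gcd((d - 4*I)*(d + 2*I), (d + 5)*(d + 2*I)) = d + 2*I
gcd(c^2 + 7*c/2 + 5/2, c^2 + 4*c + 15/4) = c + 5/2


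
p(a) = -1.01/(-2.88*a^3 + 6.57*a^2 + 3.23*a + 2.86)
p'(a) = -1.01*(8.64*a^2 - 13.14*a - 3.23)/(-2.88*a^3 + 6.57*a^2 + 3.23*a + 2.86)^2 = (-8.7264*a^2 + 13.2714*a + 3.2623)/(-2.88*a^3 + 6.57*a^2 + 3.23*a + 2.86)^2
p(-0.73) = -0.20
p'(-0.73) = -0.42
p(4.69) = 0.01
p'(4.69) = -0.01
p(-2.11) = -0.02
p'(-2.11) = -0.02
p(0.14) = -0.29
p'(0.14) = 0.42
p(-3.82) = -0.00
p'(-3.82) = -0.00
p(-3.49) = -0.01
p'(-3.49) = -0.00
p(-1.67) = -0.03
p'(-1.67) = -0.05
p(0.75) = -0.13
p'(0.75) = 0.14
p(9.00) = 0.00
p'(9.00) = -0.00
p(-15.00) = -0.00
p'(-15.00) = -0.00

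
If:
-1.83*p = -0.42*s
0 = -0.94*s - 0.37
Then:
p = -0.09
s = -0.39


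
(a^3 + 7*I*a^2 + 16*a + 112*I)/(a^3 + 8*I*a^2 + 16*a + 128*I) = (a + 7*I)/(a + 8*I)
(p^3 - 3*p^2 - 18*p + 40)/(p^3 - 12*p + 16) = (p - 5)/(p - 2)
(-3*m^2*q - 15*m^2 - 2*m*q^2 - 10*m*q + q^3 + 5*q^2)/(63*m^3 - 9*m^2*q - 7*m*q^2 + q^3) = (m*q + 5*m + q^2 + 5*q)/(-21*m^2 - 4*m*q + q^2)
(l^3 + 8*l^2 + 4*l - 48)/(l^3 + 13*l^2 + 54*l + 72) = (l - 2)/(l + 3)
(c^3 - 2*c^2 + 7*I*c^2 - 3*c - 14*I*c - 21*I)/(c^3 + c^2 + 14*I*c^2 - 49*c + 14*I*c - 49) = (c - 3)/(c + 7*I)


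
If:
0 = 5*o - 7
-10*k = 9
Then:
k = -9/10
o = 7/5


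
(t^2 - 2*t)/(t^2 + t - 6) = t/(t + 3)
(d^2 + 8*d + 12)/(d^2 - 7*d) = (d^2 + 8*d + 12)/(d*(d - 7))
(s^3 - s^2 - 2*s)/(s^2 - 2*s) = s + 1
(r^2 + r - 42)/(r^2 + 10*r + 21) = (r - 6)/(r + 3)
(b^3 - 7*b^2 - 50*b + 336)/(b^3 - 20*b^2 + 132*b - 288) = (b + 7)/(b - 6)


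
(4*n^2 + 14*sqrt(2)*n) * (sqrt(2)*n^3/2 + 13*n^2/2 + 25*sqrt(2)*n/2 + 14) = 2*sqrt(2)*n^5 + 40*n^4 + 141*sqrt(2)*n^3 + 406*n^2 + 196*sqrt(2)*n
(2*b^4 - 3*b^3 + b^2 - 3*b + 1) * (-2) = -4*b^4 + 6*b^3 - 2*b^2 + 6*b - 2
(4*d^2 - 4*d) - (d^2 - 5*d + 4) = 3*d^2 + d - 4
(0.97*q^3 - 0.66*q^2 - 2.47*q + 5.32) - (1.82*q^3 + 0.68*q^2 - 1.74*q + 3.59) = -0.85*q^3 - 1.34*q^2 - 0.73*q + 1.73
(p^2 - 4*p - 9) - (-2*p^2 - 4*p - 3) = 3*p^2 - 6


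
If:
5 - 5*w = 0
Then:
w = 1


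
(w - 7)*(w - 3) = w^2 - 10*w + 21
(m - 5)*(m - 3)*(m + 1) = m^3 - 7*m^2 + 7*m + 15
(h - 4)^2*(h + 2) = h^3 - 6*h^2 + 32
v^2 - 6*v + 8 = (v - 4)*(v - 2)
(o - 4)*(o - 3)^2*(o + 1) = o^4 - 9*o^3 + 23*o^2 - 3*o - 36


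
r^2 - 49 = (r - 7)*(r + 7)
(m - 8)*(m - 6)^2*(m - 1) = m^4 - 21*m^3 + 152*m^2 - 420*m + 288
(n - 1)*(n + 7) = n^2 + 6*n - 7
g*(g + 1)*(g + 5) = g^3 + 6*g^2 + 5*g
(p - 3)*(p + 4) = p^2 + p - 12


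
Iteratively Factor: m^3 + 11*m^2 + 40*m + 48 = (m + 4)*(m^2 + 7*m + 12) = (m + 4)^2*(m + 3)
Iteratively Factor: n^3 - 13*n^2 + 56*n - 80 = (n - 5)*(n^2 - 8*n + 16) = (n - 5)*(n - 4)*(n - 4)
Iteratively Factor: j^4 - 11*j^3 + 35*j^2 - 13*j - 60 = (j + 1)*(j^3 - 12*j^2 + 47*j - 60) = (j - 3)*(j + 1)*(j^2 - 9*j + 20) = (j - 5)*(j - 3)*(j + 1)*(j - 4)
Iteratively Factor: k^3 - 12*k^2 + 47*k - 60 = (k - 3)*(k^2 - 9*k + 20) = (k - 5)*(k - 3)*(k - 4)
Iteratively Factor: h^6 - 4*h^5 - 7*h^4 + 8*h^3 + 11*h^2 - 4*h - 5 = (h + 1)*(h^5 - 5*h^4 - 2*h^3 + 10*h^2 + h - 5) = (h + 1)^2*(h^4 - 6*h^3 + 4*h^2 + 6*h - 5) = (h - 5)*(h + 1)^2*(h^3 - h^2 - h + 1) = (h - 5)*(h - 1)*(h + 1)^2*(h^2 - 1) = (h - 5)*(h - 1)^2*(h + 1)^2*(h + 1)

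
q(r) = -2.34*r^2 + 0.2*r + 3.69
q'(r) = 0.2 - 4.68*r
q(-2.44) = -10.73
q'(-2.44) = 11.62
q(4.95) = -52.66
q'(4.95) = -22.97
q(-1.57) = -2.39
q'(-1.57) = 7.55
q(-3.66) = -28.39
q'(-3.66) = 17.33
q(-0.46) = 3.10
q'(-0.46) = 2.35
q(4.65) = -45.98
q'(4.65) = -21.56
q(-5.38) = -65.12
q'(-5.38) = 25.38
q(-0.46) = 3.10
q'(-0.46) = 2.35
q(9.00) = -184.05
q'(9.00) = -41.92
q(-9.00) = -187.65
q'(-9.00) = 42.32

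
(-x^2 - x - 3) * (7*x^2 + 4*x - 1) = -7*x^4 - 11*x^3 - 24*x^2 - 11*x + 3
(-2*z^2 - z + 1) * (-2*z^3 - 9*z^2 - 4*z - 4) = 4*z^5 + 20*z^4 + 15*z^3 + 3*z^2 - 4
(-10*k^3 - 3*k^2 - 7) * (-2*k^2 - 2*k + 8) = 20*k^5 + 26*k^4 - 74*k^3 - 10*k^2 + 14*k - 56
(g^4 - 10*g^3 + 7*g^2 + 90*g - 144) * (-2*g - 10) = -2*g^5 + 10*g^4 + 86*g^3 - 250*g^2 - 612*g + 1440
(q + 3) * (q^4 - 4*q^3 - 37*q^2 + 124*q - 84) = q^5 - q^4 - 49*q^3 + 13*q^2 + 288*q - 252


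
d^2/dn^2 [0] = 0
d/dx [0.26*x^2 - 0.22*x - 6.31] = 0.52*x - 0.22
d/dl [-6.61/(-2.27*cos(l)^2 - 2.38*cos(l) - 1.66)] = (30.0094*cos(l) + 15.7318)*sin(l)/(2.27*cos(l)^2 + 2.38*cos(l) + 1.66)^2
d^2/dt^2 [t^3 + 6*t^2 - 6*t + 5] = 6*t + 12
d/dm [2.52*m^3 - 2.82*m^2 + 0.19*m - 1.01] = 7.56*m^2 - 5.64*m + 0.19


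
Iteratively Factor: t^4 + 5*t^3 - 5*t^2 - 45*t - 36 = (t - 3)*(t^3 + 8*t^2 + 19*t + 12) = (t - 3)*(t + 3)*(t^2 + 5*t + 4) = (t - 3)*(t + 1)*(t + 3)*(t + 4)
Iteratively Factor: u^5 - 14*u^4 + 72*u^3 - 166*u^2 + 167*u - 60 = (u - 1)*(u^4 - 13*u^3 + 59*u^2 - 107*u + 60) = (u - 1)^2*(u^3 - 12*u^2 + 47*u - 60) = (u - 5)*(u - 1)^2*(u^2 - 7*u + 12) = (u - 5)*(u - 4)*(u - 1)^2*(u - 3)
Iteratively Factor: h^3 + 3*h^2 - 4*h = (h - 1)*(h^2 + 4*h) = h*(h - 1)*(h + 4)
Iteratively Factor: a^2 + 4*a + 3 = (a + 3)*(a + 1)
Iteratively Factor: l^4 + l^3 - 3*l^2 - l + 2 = (l + 2)*(l^3 - l^2 - l + 1) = (l - 1)*(l + 2)*(l^2 - 1) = (l - 1)^2*(l + 2)*(l + 1)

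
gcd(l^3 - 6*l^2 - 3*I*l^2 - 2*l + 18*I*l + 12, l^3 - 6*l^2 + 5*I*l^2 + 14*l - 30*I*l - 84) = l^2 + l*(-6 - 2*I) + 12*I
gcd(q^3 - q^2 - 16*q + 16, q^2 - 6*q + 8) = q - 4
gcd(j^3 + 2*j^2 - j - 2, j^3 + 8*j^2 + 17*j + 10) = j^2 + 3*j + 2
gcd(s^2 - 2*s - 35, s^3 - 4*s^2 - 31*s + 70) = s^2 - 2*s - 35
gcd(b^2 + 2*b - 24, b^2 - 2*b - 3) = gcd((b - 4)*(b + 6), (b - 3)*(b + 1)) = 1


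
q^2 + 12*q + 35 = (q + 5)*(q + 7)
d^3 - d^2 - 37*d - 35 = (d - 7)*(d + 1)*(d + 5)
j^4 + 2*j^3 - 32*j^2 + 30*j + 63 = (j - 3)^2*(j + 1)*(j + 7)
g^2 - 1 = (g - 1)*(g + 1)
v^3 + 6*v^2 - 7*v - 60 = (v - 3)*(v + 4)*(v + 5)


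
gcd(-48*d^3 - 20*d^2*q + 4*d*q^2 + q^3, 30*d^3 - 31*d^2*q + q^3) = 6*d + q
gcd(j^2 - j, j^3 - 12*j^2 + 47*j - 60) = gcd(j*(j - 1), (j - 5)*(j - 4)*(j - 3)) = 1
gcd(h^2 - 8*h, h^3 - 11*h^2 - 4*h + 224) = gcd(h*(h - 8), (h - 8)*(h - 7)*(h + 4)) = h - 8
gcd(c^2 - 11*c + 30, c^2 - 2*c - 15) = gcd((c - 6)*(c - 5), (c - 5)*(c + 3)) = c - 5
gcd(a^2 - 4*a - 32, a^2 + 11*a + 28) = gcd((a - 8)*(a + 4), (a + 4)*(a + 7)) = a + 4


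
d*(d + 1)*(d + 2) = d^3 + 3*d^2 + 2*d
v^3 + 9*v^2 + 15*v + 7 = (v + 1)^2*(v + 7)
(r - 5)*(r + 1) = r^2 - 4*r - 5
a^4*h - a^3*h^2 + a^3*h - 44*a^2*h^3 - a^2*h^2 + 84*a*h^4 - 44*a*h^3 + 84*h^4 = (a - 6*h)*(a - 2*h)*(a + 7*h)*(a*h + h)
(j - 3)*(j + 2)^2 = j^3 + j^2 - 8*j - 12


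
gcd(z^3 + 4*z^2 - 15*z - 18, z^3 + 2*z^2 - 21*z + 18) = z^2 + 3*z - 18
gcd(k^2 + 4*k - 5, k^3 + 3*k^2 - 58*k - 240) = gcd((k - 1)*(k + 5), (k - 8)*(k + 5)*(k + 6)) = k + 5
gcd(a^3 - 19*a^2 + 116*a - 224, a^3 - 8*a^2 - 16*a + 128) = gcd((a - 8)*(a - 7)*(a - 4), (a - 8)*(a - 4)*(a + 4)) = a^2 - 12*a + 32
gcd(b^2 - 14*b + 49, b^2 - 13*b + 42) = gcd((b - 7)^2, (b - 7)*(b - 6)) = b - 7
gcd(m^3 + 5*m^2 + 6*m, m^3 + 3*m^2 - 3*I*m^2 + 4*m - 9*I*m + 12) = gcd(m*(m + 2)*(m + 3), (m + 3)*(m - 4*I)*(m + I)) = m + 3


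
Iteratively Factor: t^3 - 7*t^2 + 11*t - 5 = (t - 1)*(t^2 - 6*t + 5) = (t - 1)^2*(t - 5)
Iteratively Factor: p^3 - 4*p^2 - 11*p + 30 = (p - 5)*(p^2 + p - 6) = (p - 5)*(p - 2)*(p + 3)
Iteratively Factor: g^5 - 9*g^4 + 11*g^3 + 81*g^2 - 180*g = (g)*(g^4 - 9*g^3 + 11*g^2 + 81*g - 180) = g*(g + 3)*(g^3 - 12*g^2 + 47*g - 60) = g*(g - 4)*(g + 3)*(g^2 - 8*g + 15) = g*(g - 5)*(g - 4)*(g + 3)*(g - 3)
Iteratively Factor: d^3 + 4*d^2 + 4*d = (d + 2)*(d^2 + 2*d) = d*(d + 2)*(d + 2)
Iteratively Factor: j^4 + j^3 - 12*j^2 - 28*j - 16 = (j + 1)*(j^3 - 12*j - 16) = (j + 1)*(j + 2)*(j^2 - 2*j - 8) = (j + 1)*(j + 2)^2*(j - 4)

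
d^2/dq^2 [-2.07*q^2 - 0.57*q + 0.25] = -4.14000000000000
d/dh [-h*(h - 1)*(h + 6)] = -3*h^2 - 10*h + 6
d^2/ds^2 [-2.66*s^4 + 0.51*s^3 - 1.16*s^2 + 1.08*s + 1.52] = -31.92*s^2 + 3.06*s - 2.32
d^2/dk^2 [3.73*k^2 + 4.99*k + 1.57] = 7.46000000000000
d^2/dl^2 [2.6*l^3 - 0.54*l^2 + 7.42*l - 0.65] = 15.6*l - 1.08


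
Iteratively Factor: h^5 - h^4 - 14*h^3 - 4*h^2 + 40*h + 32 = (h - 2)*(h^4 + h^3 - 12*h^2 - 28*h - 16) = (h - 2)*(h + 2)*(h^3 - h^2 - 10*h - 8) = (h - 4)*(h - 2)*(h + 2)*(h^2 + 3*h + 2) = (h - 4)*(h - 2)*(h + 1)*(h + 2)*(h + 2)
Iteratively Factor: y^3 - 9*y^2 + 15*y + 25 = (y - 5)*(y^2 - 4*y - 5) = (y - 5)^2*(y + 1)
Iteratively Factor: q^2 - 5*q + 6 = (q - 3)*(q - 2)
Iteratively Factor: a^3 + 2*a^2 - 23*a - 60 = (a + 4)*(a^2 - 2*a - 15) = (a - 5)*(a + 4)*(a + 3)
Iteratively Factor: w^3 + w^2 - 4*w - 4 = (w + 1)*(w^2 - 4) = (w - 2)*(w + 1)*(w + 2)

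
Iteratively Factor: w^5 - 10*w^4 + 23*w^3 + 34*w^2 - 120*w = (w - 5)*(w^4 - 5*w^3 - 2*w^2 + 24*w) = (w - 5)*(w - 3)*(w^3 - 2*w^2 - 8*w) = w*(w - 5)*(w - 3)*(w^2 - 2*w - 8) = w*(w - 5)*(w - 4)*(w - 3)*(w + 2)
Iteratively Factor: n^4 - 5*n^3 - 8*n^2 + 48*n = (n + 3)*(n^3 - 8*n^2 + 16*n) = (n - 4)*(n + 3)*(n^2 - 4*n) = n*(n - 4)*(n + 3)*(n - 4)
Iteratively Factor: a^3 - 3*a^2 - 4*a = (a)*(a^2 - 3*a - 4) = a*(a - 4)*(a + 1)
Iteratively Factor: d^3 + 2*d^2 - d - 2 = (d + 1)*(d^2 + d - 2) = (d - 1)*(d + 1)*(d + 2)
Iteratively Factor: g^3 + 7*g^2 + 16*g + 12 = (g + 2)*(g^2 + 5*g + 6) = (g + 2)^2*(g + 3)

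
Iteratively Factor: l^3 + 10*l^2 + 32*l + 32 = (l + 4)*(l^2 + 6*l + 8) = (l + 2)*(l + 4)*(l + 4)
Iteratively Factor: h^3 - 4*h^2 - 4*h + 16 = (h - 2)*(h^2 - 2*h - 8) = (h - 2)*(h + 2)*(h - 4)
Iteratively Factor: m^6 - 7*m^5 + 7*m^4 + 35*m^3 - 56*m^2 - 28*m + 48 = (m - 4)*(m^5 - 3*m^4 - 5*m^3 + 15*m^2 + 4*m - 12) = (m - 4)*(m - 1)*(m^4 - 2*m^3 - 7*m^2 + 8*m + 12) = (m - 4)*(m - 1)*(m + 2)*(m^3 - 4*m^2 + m + 6) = (m - 4)*(m - 3)*(m - 1)*(m + 2)*(m^2 - m - 2) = (m - 4)*(m - 3)*(m - 2)*(m - 1)*(m + 2)*(m + 1)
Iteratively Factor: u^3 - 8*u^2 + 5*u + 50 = (u - 5)*(u^2 - 3*u - 10) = (u - 5)^2*(u + 2)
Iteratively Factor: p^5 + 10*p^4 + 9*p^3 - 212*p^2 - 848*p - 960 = (p + 4)*(p^4 + 6*p^3 - 15*p^2 - 152*p - 240) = (p + 3)*(p + 4)*(p^3 + 3*p^2 - 24*p - 80) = (p + 3)*(p + 4)^2*(p^2 - p - 20) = (p + 3)*(p + 4)^3*(p - 5)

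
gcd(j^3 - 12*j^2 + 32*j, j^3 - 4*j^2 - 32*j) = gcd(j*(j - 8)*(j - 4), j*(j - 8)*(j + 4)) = j^2 - 8*j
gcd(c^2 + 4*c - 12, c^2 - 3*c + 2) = c - 2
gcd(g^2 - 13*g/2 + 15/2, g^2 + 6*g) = 1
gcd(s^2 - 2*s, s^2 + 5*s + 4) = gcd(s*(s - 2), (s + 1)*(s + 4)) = 1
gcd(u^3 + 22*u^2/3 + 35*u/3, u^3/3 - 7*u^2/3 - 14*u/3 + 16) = 1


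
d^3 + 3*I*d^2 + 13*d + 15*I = (d - 3*I)*(d + I)*(d + 5*I)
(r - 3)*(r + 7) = r^2 + 4*r - 21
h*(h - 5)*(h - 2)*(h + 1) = h^4 - 6*h^3 + 3*h^2 + 10*h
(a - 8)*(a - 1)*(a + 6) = a^3 - 3*a^2 - 46*a + 48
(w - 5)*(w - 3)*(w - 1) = w^3 - 9*w^2 + 23*w - 15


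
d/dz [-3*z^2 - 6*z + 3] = -6*z - 6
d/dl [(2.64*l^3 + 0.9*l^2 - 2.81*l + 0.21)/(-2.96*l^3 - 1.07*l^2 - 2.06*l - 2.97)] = (-3.5527136788005e-15*l^5 - 0.160800000000002*l^4 - 27.512*l^3 - 26.5183*l^2 - 4.8966*l + 8.7783)/(8.7616*l^6 + 6.3344*l^5 + 13.3401*l^4 + 21.9908*l^3 + 10.5994*l^2 + 12.2364*l + 8.8209)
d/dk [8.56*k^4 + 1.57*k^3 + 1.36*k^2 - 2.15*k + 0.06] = 34.24*k^3 + 4.71*k^2 + 2.72*k - 2.15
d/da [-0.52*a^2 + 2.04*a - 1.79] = 2.04 - 1.04*a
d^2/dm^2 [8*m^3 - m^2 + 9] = 48*m - 2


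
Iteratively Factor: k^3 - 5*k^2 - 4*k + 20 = (k + 2)*(k^2 - 7*k + 10) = (k - 5)*(k + 2)*(k - 2)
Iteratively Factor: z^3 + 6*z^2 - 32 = (z - 2)*(z^2 + 8*z + 16) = (z - 2)*(z + 4)*(z + 4)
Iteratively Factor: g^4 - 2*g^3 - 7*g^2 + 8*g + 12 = (g - 3)*(g^3 + g^2 - 4*g - 4) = (g - 3)*(g - 2)*(g^2 + 3*g + 2) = (g - 3)*(g - 2)*(g + 2)*(g + 1)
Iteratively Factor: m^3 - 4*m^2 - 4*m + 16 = (m - 2)*(m^2 - 2*m - 8) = (m - 2)*(m + 2)*(m - 4)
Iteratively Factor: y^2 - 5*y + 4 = (y - 4)*(y - 1)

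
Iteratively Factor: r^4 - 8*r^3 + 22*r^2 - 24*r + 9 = (r - 3)*(r^3 - 5*r^2 + 7*r - 3) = (r - 3)*(r - 1)*(r^2 - 4*r + 3) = (r - 3)^2*(r - 1)*(r - 1)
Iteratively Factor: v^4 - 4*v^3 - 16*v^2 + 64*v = (v - 4)*(v^3 - 16*v) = (v - 4)*(v + 4)*(v^2 - 4*v) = v*(v - 4)*(v + 4)*(v - 4)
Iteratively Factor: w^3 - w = (w - 1)*(w^2 + w) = (w - 1)*(w + 1)*(w)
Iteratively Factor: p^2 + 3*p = (p + 3)*(p)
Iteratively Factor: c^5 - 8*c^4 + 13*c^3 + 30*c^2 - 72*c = (c)*(c^4 - 8*c^3 + 13*c^2 + 30*c - 72) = c*(c - 3)*(c^3 - 5*c^2 - 2*c + 24) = c*(c - 4)*(c - 3)*(c^2 - c - 6) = c*(c - 4)*(c - 3)*(c + 2)*(c - 3)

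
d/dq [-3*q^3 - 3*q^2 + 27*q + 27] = -9*q^2 - 6*q + 27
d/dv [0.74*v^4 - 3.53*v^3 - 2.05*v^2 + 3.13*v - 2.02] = 2.96*v^3 - 10.59*v^2 - 4.1*v + 3.13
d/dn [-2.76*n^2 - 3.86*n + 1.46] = -5.52*n - 3.86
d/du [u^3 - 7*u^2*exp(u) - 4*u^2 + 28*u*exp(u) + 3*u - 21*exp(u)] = -7*u^2*exp(u) + 3*u^2 + 14*u*exp(u) - 8*u + 7*exp(u) + 3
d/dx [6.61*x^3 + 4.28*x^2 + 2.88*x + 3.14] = 19.83*x^2 + 8.56*x + 2.88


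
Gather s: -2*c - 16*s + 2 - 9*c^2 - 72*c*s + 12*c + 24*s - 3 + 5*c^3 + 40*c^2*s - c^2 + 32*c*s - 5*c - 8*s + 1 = 5*c^3 - 10*c^2 + 5*c + s*(40*c^2 - 40*c)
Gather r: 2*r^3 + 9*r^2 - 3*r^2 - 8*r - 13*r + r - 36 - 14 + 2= 2*r^3 + 6*r^2 - 20*r - 48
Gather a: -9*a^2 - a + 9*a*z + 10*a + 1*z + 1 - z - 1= -9*a^2 + a*(9*z + 9)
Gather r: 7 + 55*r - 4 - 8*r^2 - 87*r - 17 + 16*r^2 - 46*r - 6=8*r^2 - 78*r - 20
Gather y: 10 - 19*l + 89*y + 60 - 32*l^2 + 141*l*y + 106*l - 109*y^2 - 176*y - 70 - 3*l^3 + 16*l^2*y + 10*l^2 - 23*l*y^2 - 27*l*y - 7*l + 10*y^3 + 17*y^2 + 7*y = -3*l^3 - 22*l^2 + 80*l + 10*y^3 + y^2*(-23*l - 92) + y*(16*l^2 + 114*l - 80)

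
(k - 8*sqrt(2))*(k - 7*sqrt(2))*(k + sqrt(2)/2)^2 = k^4 - 14*sqrt(2)*k^3 + 165*k^2/2 + 209*sqrt(2)*k/2 + 56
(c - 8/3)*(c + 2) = c^2 - 2*c/3 - 16/3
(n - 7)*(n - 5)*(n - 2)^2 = n^4 - 16*n^3 + 87*n^2 - 188*n + 140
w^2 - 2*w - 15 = (w - 5)*(w + 3)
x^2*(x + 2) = x^3 + 2*x^2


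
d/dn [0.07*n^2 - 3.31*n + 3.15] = 0.14*n - 3.31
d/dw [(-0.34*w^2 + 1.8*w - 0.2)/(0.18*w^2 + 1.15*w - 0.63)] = (-0.715*w^2 + 0.5004*w - 0.904)/(0.0324*w^4 + 0.414*w^3 + 1.0957*w^2 - 1.449*w + 0.3969)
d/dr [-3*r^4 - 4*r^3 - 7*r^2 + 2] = 2*r*(-6*r^2 - 6*r - 7)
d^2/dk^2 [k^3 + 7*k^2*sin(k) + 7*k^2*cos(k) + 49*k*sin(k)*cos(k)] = -7*sqrt(2)*k^2*sin(k + pi/4) - 98*k*sin(2*k) + 28*sqrt(2)*k*cos(k + pi/4) + 6*k + 14*sqrt(2)*sin(k + pi/4) + 98*cos(2*k)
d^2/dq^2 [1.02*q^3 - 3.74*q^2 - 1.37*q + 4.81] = 6.12*q - 7.48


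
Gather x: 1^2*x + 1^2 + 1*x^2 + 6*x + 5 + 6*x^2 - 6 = 7*x^2 + 7*x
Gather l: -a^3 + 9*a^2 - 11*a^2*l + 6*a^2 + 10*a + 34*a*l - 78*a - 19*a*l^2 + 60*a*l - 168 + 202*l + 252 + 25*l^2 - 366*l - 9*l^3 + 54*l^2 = -a^3 + 15*a^2 - 68*a - 9*l^3 + l^2*(79 - 19*a) + l*(-11*a^2 + 94*a - 164) + 84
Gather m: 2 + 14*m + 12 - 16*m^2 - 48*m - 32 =-16*m^2 - 34*m - 18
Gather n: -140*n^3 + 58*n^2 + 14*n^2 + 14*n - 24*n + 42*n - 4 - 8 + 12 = -140*n^3 + 72*n^2 + 32*n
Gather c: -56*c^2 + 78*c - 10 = -56*c^2 + 78*c - 10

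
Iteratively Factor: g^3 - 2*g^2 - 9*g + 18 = (g + 3)*(g^2 - 5*g + 6) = (g - 2)*(g + 3)*(g - 3)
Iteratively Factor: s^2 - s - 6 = (s - 3)*(s + 2)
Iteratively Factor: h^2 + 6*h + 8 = (h + 2)*(h + 4)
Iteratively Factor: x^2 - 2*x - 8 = (x - 4)*(x + 2)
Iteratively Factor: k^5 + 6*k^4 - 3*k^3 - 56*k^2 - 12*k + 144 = (k + 3)*(k^4 + 3*k^3 - 12*k^2 - 20*k + 48) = (k + 3)*(k + 4)*(k^3 - k^2 - 8*k + 12) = (k - 2)*(k + 3)*(k + 4)*(k^2 + k - 6) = (k - 2)*(k + 3)^2*(k + 4)*(k - 2)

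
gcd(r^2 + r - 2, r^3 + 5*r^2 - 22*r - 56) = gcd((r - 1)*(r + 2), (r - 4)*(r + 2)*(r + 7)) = r + 2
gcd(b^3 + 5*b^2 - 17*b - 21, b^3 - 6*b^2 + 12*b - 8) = 1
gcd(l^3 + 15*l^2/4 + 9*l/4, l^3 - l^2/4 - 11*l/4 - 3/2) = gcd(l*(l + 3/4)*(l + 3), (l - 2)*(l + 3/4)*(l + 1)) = l + 3/4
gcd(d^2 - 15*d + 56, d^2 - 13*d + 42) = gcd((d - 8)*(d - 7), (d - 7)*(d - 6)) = d - 7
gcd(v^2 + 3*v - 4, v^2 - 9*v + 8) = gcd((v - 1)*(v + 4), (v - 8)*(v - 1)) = v - 1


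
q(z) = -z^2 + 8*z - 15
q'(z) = 8 - 2*z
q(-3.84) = -60.47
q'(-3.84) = 15.68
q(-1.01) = -24.10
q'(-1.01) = 10.02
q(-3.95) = -62.20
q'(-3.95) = 15.90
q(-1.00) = -24.00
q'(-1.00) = 10.00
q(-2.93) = -47.02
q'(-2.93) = 13.86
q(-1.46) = -28.81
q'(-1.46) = 10.92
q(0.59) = -10.63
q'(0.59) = 6.82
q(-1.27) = -26.77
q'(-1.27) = 10.54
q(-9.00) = -168.00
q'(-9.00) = 26.00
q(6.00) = -3.00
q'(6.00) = -4.00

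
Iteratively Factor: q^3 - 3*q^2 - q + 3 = (q + 1)*(q^2 - 4*q + 3) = (q - 3)*(q + 1)*(q - 1)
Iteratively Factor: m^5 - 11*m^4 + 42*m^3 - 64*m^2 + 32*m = (m)*(m^4 - 11*m^3 + 42*m^2 - 64*m + 32) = m*(m - 4)*(m^3 - 7*m^2 + 14*m - 8) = m*(m - 4)*(m - 2)*(m^2 - 5*m + 4) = m*(m - 4)*(m - 2)*(m - 1)*(m - 4)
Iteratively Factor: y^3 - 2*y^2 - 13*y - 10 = (y + 2)*(y^2 - 4*y - 5) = (y - 5)*(y + 2)*(y + 1)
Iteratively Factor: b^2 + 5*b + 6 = (b + 2)*(b + 3)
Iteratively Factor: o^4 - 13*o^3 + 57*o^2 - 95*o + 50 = (o - 5)*(o^3 - 8*o^2 + 17*o - 10) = (o - 5)^2*(o^2 - 3*o + 2) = (o - 5)^2*(o - 2)*(o - 1)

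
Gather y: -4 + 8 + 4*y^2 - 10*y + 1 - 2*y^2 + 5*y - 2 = 2*y^2 - 5*y + 3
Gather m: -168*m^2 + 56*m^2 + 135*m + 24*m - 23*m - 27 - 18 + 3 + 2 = -112*m^2 + 136*m - 40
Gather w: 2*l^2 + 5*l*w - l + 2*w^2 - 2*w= 2*l^2 - l + 2*w^2 + w*(5*l - 2)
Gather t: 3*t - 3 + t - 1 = 4*t - 4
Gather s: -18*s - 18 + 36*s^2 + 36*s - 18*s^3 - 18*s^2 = -18*s^3 + 18*s^2 + 18*s - 18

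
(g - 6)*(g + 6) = g^2 - 36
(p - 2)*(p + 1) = p^2 - p - 2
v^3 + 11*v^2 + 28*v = v*(v + 4)*(v + 7)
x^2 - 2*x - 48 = (x - 8)*(x + 6)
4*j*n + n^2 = n*(4*j + n)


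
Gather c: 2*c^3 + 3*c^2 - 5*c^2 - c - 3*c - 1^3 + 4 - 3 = 2*c^3 - 2*c^2 - 4*c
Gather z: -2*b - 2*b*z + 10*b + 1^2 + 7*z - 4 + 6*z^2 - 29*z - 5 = 8*b + 6*z^2 + z*(-2*b - 22) - 8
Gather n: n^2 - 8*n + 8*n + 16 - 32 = n^2 - 16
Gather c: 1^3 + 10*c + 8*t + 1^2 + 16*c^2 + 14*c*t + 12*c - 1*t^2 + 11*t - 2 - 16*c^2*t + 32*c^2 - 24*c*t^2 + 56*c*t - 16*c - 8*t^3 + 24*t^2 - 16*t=c^2*(48 - 16*t) + c*(-24*t^2 + 70*t + 6) - 8*t^3 + 23*t^2 + 3*t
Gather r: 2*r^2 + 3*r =2*r^2 + 3*r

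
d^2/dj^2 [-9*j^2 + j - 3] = -18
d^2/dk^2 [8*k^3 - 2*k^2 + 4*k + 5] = 48*k - 4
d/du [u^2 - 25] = 2*u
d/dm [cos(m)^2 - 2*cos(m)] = 2*(1 - cos(m))*sin(m)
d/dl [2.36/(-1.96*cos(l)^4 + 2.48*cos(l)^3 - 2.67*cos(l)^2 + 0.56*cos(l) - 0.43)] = (-18.5024*cos(l)^3 + 17.5584*cos(l)^2 - 12.6024*cos(l) + 1.3216)*sin(l)/(1.96*cos(l)^4 - 2.48*cos(l)^3 + 2.67*cos(l)^2 - 0.56*cos(l) + 0.43)^2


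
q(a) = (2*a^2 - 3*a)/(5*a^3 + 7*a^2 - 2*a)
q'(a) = (4*a - 3)/(5*a^3 + 7*a^2 - 2*a) + (2*a^2 - 3*a)*(-15*a^2 - 14*a + 2)/(5*a^3 + 7*a^2 - 2*a)^2 = (-10*a^2 + 30*a + 17)/(25*a^4 + 70*a^3 + 29*a^2 - 28*a + 4)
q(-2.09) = -1.38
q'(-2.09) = -3.29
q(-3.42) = -0.30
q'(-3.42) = -0.19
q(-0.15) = 1.12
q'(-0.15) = 1.42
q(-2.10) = -1.35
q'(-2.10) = -3.15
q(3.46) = 0.05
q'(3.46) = 0.00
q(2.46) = 0.04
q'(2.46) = 0.01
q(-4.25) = -0.20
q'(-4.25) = -0.08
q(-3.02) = -0.40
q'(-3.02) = -0.33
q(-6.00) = -0.11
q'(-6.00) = -0.03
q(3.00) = 0.05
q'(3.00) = 0.00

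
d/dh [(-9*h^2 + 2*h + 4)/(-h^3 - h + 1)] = (2*(9*h - 1)*(h^3 + h - 1) + (3*h^2 + 1)*(-9*h^2 + 2*h + 4))/(h^3 + h - 1)^2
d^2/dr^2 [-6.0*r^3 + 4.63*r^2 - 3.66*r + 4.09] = 9.26 - 36.0*r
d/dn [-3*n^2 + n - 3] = 1 - 6*n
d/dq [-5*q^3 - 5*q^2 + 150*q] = -15*q^2 - 10*q + 150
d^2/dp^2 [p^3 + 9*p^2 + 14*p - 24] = 6*p + 18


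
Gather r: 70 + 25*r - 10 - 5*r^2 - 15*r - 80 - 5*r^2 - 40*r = -10*r^2 - 30*r - 20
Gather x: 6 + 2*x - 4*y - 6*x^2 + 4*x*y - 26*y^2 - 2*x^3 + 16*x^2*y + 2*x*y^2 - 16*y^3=-2*x^3 + x^2*(16*y - 6) + x*(2*y^2 + 4*y + 2) - 16*y^3 - 26*y^2 - 4*y + 6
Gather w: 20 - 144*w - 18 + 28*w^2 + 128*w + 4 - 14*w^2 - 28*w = 14*w^2 - 44*w + 6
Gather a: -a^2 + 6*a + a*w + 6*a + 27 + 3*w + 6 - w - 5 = -a^2 + a*(w + 12) + 2*w + 28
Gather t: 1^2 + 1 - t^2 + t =-t^2 + t + 2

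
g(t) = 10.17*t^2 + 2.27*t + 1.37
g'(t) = 20.34*t + 2.27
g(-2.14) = 43.09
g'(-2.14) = -41.26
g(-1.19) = 13.07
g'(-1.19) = -21.93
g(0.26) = 2.65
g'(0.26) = 7.56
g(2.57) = 74.38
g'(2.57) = 54.54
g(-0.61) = 3.77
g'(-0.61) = -10.14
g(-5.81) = 331.48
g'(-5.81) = -115.91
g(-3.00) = 86.09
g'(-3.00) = -58.75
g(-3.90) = 147.20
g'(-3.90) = -77.06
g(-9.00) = 804.71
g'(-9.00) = -180.79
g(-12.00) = 1438.61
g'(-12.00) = -241.81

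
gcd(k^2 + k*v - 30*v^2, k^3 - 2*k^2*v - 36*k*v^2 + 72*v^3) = k + 6*v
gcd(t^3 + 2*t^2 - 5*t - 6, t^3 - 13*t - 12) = t^2 + 4*t + 3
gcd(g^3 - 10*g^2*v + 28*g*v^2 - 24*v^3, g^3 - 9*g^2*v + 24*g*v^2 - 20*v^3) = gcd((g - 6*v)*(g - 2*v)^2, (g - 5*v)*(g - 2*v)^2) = g^2 - 4*g*v + 4*v^2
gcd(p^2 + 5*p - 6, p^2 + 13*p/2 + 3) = p + 6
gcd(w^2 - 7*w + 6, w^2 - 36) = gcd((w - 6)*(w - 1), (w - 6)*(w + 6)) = w - 6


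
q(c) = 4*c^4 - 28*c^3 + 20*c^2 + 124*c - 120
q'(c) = 16*c^3 - 84*c^2 + 40*c + 124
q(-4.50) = 3918.75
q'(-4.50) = -3215.00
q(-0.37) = -161.65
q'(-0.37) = 96.89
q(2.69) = 22.70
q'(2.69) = -64.79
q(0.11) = -106.15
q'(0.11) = 127.40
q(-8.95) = 46111.58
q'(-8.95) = -18433.29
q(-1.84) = -60.17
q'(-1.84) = -333.66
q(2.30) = 42.26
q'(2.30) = -33.69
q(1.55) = 39.07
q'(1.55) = 43.77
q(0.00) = -120.00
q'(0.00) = 124.00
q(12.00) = 38808.00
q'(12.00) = 16156.00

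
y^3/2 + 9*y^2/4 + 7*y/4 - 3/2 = (y/2 + 1)*(y - 1/2)*(y + 3)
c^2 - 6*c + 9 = (c - 3)^2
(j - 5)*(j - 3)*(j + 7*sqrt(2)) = j^3 - 8*j^2 + 7*sqrt(2)*j^2 - 56*sqrt(2)*j + 15*j + 105*sqrt(2)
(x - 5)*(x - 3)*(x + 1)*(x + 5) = x^4 - 2*x^3 - 28*x^2 + 50*x + 75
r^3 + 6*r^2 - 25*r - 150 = (r - 5)*(r + 5)*(r + 6)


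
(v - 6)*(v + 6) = v^2 - 36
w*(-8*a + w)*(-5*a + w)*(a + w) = 40*a^3*w + 27*a^2*w^2 - 12*a*w^3 + w^4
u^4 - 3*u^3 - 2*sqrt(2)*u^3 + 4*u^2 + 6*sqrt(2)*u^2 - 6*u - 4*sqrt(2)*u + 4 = (u - 2)*(u - 1)*(u - sqrt(2))^2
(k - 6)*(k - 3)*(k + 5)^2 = k^4 + k^3 - 47*k^2 - 45*k + 450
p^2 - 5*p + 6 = (p - 3)*(p - 2)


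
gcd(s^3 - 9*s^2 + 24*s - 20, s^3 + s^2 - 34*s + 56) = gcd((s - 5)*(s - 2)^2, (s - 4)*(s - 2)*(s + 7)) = s - 2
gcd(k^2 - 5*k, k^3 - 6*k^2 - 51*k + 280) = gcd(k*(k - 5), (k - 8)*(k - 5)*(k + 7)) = k - 5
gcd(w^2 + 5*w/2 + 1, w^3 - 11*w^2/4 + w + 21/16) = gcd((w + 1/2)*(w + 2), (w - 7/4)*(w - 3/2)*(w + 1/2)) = w + 1/2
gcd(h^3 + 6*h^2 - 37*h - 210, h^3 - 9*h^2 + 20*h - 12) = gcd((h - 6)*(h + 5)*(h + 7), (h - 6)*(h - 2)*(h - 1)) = h - 6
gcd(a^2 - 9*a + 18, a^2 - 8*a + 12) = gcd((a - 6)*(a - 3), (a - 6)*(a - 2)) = a - 6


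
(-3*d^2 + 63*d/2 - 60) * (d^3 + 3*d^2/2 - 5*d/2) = -3*d^5 + 27*d^4 - 21*d^3/4 - 675*d^2/4 + 150*d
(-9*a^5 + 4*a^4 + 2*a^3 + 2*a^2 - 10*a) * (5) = -45*a^5 + 20*a^4 + 10*a^3 + 10*a^2 - 50*a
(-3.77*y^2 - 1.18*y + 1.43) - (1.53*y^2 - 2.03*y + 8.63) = -5.3*y^2 + 0.85*y - 7.2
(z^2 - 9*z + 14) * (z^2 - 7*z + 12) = z^4 - 16*z^3 + 89*z^2 - 206*z + 168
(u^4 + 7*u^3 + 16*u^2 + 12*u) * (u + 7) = u^5 + 14*u^4 + 65*u^3 + 124*u^2 + 84*u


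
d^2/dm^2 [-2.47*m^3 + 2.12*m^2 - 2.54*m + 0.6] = 4.24 - 14.82*m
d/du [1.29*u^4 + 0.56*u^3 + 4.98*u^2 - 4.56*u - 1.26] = 5.16*u^3 + 1.68*u^2 + 9.96*u - 4.56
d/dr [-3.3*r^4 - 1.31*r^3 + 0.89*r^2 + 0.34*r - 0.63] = -13.2*r^3 - 3.93*r^2 + 1.78*r + 0.34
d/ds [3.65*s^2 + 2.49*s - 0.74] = 7.3*s + 2.49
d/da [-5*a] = -5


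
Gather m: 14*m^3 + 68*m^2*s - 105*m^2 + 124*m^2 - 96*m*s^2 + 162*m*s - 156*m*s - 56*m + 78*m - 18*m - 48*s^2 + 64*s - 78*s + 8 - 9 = 14*m^3 + m^2*(68*s + 19) + m*(-96*s^2 + 6*s + 4) - 48*s^2 - 14*s - 1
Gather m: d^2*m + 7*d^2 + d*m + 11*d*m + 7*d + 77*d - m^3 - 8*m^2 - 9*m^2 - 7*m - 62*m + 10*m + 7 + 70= 7*d^2 + 84*d - m^3 - 17*m^2 + m*(d^2 + 12*d - 59) + 77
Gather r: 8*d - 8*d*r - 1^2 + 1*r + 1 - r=-8*d*r + 8*d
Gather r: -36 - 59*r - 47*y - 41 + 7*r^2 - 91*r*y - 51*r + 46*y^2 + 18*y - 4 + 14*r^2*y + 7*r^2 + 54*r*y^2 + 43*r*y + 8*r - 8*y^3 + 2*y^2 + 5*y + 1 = r^2*(14*y + 14) + r*(54*y^2 - 48*y - 102) - 8*y^3 + 48*y^2 - 24*y - 80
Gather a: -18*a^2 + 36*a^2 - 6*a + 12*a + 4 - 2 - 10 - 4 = 18*a^2 + 6*a - 12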